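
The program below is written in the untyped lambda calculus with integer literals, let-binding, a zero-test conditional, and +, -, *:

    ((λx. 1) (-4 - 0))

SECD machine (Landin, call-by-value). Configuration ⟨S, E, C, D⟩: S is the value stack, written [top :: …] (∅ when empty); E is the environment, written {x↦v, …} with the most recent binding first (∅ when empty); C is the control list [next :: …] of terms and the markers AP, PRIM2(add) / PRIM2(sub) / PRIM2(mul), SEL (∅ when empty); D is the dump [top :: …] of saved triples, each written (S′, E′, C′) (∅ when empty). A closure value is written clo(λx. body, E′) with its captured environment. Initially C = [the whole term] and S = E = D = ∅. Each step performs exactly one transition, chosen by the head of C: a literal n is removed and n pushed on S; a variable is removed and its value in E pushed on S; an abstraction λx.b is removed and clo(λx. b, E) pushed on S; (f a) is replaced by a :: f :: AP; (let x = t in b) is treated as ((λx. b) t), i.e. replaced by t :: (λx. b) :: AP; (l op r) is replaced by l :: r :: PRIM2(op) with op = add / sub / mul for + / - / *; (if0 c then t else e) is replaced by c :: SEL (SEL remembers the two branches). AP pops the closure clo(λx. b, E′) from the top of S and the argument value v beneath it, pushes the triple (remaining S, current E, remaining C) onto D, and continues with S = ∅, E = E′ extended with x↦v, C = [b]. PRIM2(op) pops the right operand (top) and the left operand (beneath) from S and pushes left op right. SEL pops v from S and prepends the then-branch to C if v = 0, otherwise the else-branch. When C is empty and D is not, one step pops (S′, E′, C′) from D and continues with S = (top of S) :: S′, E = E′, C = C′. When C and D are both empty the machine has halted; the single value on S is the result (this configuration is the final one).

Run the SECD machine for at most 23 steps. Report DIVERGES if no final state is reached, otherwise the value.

0. ⟨S=∅; E=∅; C=[((λx. 1) (-4 - 0))]; D=∅⟩
1. ⟨S=∅; E=∅; C=[(-4 - 0) :: (λx. 1) :: AP]; D=∅⟩
2. ⟨S=∅; E=∅; C=[-4 :: 0 :: PRIM2(sub) :: (λx. 1) :: AP]; D=∅⟩
3. ⟨S=[-4]; E=∅; C=[0 :: PRIM2(sub) :: (λx. 1) :: AP]; D=∅⟩
4. ⟨S=[0 :: -4]; E=∅; C=[PRIM2(sub) :: (λx. 1) :: AP]; D=∅⟩
5. ⟨S=[-4]; E=∅; C=[(λx. 1) :: AP]; D=∅⟩
6. ⟨S=[clo(λx. 1, ∅) :: -4]; E=∅; C=[AP]; D=∅⟩
7. ⟨S=∅; E={x↦-4}; C=[1]; D=[(∅, ∅, ∅)]⟩
8. ⟨S=[1]; E={x↦-4}; C=∅; D=[(∅, ∅, ∅)]⟩
9. ⟨S=[1]; E=∅; C=∅; D=∅⟩
→ final value 1

Answer: 1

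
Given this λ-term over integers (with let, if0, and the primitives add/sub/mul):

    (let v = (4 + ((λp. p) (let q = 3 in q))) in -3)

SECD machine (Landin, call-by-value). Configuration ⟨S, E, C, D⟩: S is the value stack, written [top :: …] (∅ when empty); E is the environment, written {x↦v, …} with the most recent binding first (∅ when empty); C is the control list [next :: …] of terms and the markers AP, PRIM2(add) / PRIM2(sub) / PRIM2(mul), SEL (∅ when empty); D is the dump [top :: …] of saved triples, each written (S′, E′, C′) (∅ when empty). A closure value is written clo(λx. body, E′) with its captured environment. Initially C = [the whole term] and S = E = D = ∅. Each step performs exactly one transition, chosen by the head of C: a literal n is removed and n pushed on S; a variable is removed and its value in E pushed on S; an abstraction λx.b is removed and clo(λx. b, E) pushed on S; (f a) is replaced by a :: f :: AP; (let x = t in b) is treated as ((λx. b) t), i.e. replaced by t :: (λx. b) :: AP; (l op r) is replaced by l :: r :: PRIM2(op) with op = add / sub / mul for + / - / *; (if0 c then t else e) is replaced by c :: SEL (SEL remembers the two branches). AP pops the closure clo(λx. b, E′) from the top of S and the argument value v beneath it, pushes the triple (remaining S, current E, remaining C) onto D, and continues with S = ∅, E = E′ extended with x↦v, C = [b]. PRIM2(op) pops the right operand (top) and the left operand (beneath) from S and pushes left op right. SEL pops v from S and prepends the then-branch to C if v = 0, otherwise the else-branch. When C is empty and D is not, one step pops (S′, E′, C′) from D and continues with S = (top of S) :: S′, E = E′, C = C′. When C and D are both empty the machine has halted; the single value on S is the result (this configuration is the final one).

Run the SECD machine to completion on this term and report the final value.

t=0: ⟨S=∅; E=∅; C=[(let v = (4 + ((λp. p) (let q = 3 in q))) in -3)]; D=∅⟩
t=1: ⟨S=∅; E=∅; C=[(4 + ((λp. p) (let q = 3 in q))) :: (λv. -3) :: AP]; D=∅⟩
t=2: ⟨S=∅; E=∅; C=[4 :: ((λp. p) (let q = 3 in q)) :: PRIM2(add) :: (λv. -3) :: AP]; D=∅⟩
t=3: ⟨S=[4]; E=∅; C=[((λp. p) (let q = 3 in q)) :: PRIM2(add) :: (λv. -3) :: AP]; D=∅⟩
t=4: ⟨S=[4]; E=∅; C=[(let q = 3 in q) :: (λp. p) :: AP :: PRIM2(add) :: (λv. -3) :: AP]; D=∅⟩
t=5: ⟨S=[4]; E=∅; C=[3 :: (λq. q) :: AP :: (λp. p) :: AP :: PRIM2(add) :: (λv. -3) :: AP]; D=∅⟩
t=6: ⟨S=[3 :: 4]; E=∅; C=[(λq. q) :: AP :: (λp. p) :: AP :: PRIM2(add) :: (λv. -3) :: AP]; D=∅⟩
t=7: ⟨S=[clo(λq. q, ∅) :: 3 :: 4]; E=∅; C=[AP :: (λp. p) :: AP :: PRIM2(add) :: (λv. -3) :: AP]; D=∅⟩
t=8: ⟨S=∅; E={q↦3}; C=[q]; D=[([4], ∅, [(λp. p) :: AP :: PRIM2(add) :: (λv. -3) :: AP])]⟩
t=9: ⟨S=[3]; E={q↦3}; C=∅; D=[([4], ∅, [(λp. p) :: AP :: PRIM2(add) :: (λv. -3) :: AP])]⟩
t=10: ⟨S=[3 :: 4]; E=∅; C=[(λp. p) :: AP :: PRIM2(add) :: (λv. -3) :: AP]; D=∅⟩
t=11: ⟨S=[clo(λp. p, ∅) :: 3 :: 4]; E=∅; C=[AP :: PRIM2(add) :: (λv. -3) :: AP]; D=∅⟩
t=12: ⟨S=∅; E={p↦3}; C=[p]; D=[([4], ∅, [PRIM2(add) :: (λv. -3) :: AP])]⟩
t=13: ⟨S=[3]; E={p↦3}; C=∅; D=[([4], ∅, [PRIM2(add) :: (λv. -3) :: AP])]⟩
t=14: ⟨S=[3 :: 4]; E=∅; C=[PRIM2(add) :: (λv. -3) :: AP]; D=∅⟩
t=15: ⟨S=[7]; E=∅; C=[(λv. -3) :: AP]; D=∅⟩
t=16: ⟨S=[clo(λv. -3, ∅) :: 7]; E=∅; C=[AP]; D=∅⟩
t=17: ⟨S=∅; E={v↦7}; C=[-3]; D=[(∅, ∅, ∅)]⟩
t=18: ⟨S=[-3]; E={v↦7}; C=∅; D=[(∅, ∅, ∅)]⟩
t=19: ⟨S=[-3]; E=∅; C=∅; D=∅⟩
→ final value -3

Answer: -3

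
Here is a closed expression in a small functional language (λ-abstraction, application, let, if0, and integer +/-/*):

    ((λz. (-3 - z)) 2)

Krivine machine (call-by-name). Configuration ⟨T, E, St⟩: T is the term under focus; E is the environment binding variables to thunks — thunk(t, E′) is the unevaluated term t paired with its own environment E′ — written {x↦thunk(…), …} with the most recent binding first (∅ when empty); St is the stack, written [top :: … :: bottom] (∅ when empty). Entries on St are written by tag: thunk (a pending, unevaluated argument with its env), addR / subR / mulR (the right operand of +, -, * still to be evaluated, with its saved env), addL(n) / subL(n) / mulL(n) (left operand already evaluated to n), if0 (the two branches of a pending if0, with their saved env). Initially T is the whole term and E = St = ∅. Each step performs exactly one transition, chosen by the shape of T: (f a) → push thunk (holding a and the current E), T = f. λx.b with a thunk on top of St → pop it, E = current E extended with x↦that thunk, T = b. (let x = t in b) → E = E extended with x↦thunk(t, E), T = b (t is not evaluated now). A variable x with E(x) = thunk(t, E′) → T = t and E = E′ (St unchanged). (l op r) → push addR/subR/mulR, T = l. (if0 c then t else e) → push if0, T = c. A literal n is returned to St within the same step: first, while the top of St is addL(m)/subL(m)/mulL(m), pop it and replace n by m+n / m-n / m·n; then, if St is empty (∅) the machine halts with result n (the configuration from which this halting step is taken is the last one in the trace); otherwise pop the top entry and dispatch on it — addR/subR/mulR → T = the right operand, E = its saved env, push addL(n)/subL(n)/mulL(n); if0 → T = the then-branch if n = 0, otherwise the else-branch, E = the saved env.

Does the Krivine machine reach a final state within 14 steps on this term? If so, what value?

Answer: -5

Execution trace:
t=0: <T=((λz. (-3 - z)) 2), E=∅, St=∅>
t=1: <T=(λz. (-3 - z)), E=∅, St=[thunk]>
t=2: <T=(-3 - z), E={z↦thunk(2, ∅)}, St=∅>
t=3: <T=-3, E={z↦thunk(2, ∅)}, St=[subR]>
t=4: <T=z, E={z↦thunk(2, ∅)}, St=[subL(-3)]>
t=5: <T=2, E=∅, St=[subL(-3)]>
→ final value -5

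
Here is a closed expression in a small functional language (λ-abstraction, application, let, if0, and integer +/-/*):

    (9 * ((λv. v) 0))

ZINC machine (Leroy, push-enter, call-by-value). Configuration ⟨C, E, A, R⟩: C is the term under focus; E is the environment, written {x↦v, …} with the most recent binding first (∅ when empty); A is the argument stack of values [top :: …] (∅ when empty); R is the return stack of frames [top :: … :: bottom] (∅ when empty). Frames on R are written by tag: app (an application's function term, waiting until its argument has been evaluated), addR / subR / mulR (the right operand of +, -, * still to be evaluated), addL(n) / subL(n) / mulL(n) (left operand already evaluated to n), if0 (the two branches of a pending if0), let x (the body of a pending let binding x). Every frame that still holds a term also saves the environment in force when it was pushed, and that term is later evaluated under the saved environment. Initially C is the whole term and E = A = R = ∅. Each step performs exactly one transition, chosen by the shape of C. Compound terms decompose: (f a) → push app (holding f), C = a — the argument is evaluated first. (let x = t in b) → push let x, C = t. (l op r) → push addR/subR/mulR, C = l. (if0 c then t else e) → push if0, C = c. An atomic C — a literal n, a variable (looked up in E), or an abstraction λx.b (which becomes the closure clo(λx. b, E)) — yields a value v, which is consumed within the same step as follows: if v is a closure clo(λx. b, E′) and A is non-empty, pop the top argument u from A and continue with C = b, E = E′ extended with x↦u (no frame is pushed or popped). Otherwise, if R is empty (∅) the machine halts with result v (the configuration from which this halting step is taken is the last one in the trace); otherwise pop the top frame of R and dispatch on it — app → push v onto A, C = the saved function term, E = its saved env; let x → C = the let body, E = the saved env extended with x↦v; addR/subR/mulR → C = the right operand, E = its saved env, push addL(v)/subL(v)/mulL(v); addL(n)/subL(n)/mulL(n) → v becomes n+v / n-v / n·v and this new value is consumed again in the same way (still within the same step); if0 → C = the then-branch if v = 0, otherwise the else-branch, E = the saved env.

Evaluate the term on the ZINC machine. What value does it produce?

Answer: 0

Machine steps:
t=0: <C=(9 * ((λv. v) 0)), E=∅, A=∅, R=∅>
t=1: <C=9, E=∅, A=∅, R=[mulR]>
t=2: <C=((λv. v) 0), E=∅, A=∅, R=[mulL(9)]>
t=3: <C=0, E=∅, A=∅, R=[app :: mulL(9)]>
t=4: <C=(λv. v), E=∅, A=[0], R=[mulL(9)]>
t=5: <C=v, E={v↦0}, A=∅, R=[mulL(9)]>
→ final value 0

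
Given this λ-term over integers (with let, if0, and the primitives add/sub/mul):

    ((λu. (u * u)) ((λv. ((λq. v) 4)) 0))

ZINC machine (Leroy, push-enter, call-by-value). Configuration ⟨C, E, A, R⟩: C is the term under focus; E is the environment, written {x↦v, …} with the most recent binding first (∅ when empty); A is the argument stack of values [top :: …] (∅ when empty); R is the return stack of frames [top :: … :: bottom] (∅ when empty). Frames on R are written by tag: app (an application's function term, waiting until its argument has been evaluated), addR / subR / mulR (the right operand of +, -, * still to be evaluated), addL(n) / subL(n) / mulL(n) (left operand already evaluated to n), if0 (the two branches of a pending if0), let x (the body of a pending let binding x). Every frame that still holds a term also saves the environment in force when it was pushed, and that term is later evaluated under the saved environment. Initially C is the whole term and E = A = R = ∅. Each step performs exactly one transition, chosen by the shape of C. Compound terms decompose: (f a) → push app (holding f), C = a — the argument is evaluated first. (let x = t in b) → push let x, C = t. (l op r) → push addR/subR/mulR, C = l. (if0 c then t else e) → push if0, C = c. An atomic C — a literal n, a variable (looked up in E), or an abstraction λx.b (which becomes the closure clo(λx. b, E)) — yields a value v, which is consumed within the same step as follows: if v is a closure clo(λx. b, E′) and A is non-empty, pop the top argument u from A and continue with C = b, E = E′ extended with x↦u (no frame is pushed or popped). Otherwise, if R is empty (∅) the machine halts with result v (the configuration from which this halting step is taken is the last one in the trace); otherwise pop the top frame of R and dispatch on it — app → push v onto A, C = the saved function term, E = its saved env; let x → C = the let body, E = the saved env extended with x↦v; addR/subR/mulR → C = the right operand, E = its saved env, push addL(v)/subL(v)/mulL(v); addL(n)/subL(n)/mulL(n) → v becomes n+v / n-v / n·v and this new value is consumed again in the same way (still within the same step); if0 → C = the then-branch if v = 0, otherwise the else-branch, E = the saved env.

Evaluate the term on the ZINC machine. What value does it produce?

0. ⟨C=((λu. (u * u)) ((λv. ((λq. v) 4)) 0)); E=∅; A=∅; R=∅⟩
1. ⟨C=((λv. ((λq. v) 4)) 0); E=∅; A=∅; R=[app]⟩
2. ⟨C=0; E=∅; A=∅; R=[app :: app]⟩
3. ⟨C=(λv. ((λq. v) 4)); E=∅; A=[0]; R=[app]⟩
4. ⟨C=((λq. v) 4); E={v↦0}; A=∅; R=[app]⟩
5. ⟨C=4; E={v↦0}; A=∅; R=[app :: app]⟩
6. ⟨C=(λq. v); E={v↦0}; A=[4]; R=[app]⟩
7. ⟨C=v; E={q↦4, v↦0}; A=∅; R=[app]⟩
8. ⟨C=(λu. (u * u)); E=∅; A=[0]; R=∅⟩
9. ⟨C=(u * u); E={u↦0}; A=∅; R=∅⟩
10. ⟨C=u; E={u↦0}; A=∅; R=[mulR]⟩
11. ⟨C=u; E={u↦0}; A=∅; R=[mulL(0)]⟩
→ final value 0

Answer: 0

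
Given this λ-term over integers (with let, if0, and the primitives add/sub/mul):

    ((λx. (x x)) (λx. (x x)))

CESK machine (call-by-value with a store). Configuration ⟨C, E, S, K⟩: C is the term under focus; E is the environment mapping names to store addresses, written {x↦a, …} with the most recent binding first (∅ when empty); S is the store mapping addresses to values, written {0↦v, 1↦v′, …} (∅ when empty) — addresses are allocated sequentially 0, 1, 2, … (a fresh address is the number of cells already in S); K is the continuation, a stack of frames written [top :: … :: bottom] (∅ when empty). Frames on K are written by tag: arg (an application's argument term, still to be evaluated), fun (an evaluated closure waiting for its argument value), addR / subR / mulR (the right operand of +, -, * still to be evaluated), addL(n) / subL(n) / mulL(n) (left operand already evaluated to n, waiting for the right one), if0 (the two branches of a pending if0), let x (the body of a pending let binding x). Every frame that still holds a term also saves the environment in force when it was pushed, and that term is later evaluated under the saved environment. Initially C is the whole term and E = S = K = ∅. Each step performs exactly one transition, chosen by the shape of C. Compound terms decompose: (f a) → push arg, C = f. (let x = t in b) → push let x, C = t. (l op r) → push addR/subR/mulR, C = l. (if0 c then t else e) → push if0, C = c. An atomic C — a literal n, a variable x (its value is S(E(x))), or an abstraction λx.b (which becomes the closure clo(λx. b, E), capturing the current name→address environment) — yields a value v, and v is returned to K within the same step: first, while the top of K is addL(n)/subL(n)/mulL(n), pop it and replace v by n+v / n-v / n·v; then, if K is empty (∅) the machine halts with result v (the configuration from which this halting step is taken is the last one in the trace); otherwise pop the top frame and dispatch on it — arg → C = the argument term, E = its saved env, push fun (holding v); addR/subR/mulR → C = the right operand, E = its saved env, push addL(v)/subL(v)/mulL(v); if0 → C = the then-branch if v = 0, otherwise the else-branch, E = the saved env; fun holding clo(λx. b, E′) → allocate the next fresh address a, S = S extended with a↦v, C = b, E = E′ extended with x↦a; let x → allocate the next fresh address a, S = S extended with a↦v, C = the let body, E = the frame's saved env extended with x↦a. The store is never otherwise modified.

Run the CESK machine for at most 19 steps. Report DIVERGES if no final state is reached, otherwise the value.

step 0: <C=((λx. (x x)) (λx. (x x))), E=∅, S=∅, K=∅>
step 1: <C=(λx. (x x)), E=∅, S=∅, K=[arg]>
step 2: <C=(λx. (x x)), E=∅, S=∅, K=[fun]>
step 3: <C=(x x), E={x↦0}, S={0↦clo(λx. (x x), ∅)}, K=∅>
step 4: <C=x, E={x↦0}, S={0↦clo(λx. (x x), ∅)}, K=[arg]>
step 5: <C=x, E={x↦0}, S={0↦clo(λx. (x x), ∅)}, K=[fun]>
step 6: <C=(x x), E={x↦1}, S={0↦clo(λx. (x x), ∅), 1↦clo(λx. (x x), ∅)}, K=∅>
step 7: <C=x, E={x↦1}, S={0↦clo(λx. (x x), ∅), 1↦clo(λx. (x x), ∅)}, K=[arg]>
step 8: <C=x, E={x↦1}, S={0↦clo(λx. (x x), ∅), 1↦clo(λx. (x x), ∅)}, K=[fun]>
step 9: <C=(x x), E={x↦2}, S={0↦clo(λx. (x x), ∅), 1↦clo(λx. (x x), ∅), 2↦clo(λx. (x x), ∅)}, K=∅>
step 10: <C=x, E={x↦2}, S={0↦clo(λx. (x x), ∅), 1↦clo(λx. (x x), ∅), 2↦clo(λx. (x x), ∅)}, K=[arg]>
step 11: <C=x, E={x↦2}, S={0↦clo(λx. (x x), ∅), 1↦clo(λx. (x x), ∅), 2↦clo(λx. (x x), ∅)}, K=[fun]>
step 12: <C=(x x), E={x↦3}, S={0↦clo(λx. (x x), ∅), 1↦clo(λx. (x x), ∅), 2↦clo(λx. (x x), ∅), 3↦clo(λx. (x x), ∅)}, K=∅>
step 13: <C=x, E={x↦3}, S={0↦clo(λx. (x x), ∅), 1↦clo(λx. (x x), ∅), 2↦clo(λx. (x x), ∅), 3↦clo(λx. (x x), ∅)}, K=[arg]>
step 14: <C=x, E={x↦3}, S={0↦clo(λx. (x x), ∅), 1↦clo(λx. (x x), ∅), 2↦clo(λx. (x x), ∅), 3↦clo(λx. (x x), ∅)}, K=[fun]>
step 15: <C=(x x), E={x↦4}, S={0↦clo(λx. (x x), ∅), 1↦clo(λx. (x x), ∅), 2↦clo(λx. (x x), ∅), 3↦clo(λx. (x x), ∅), 4↦clo(λx. (x x), ∅)}, K=∅>
step 16: <C=x, E={x↦4}, S={0↦clo(λx. (x x), ∅), 1↦clo(λx. (x x), ∅), 2↦clo(λx. (x x), ∅), 3↦clo(λx. (x x), ∅), 4↦clo(λx. (x x), ∅)}, K=[arg]>
step 17: <C=x, E={x↦4}, S={0↦clo(λx. (x x), ∅), 1↦clo(λx. (x x), ∅), 2↦clo(λx. (x x), ∅), 3↦clo(λx. (x x), ∅), 4↦clo(λx. (x x), ∅)}, K=[fun]>
step 18: <C=(x x), E={x↦5}, S={0↦clo(λx. (x x), ∅), 1↦clo(λx. (x x), ∅), 2↦clo(λx. (x x), ∅), 3↦clo(λx. (x x), ∅), 4↦clo(λx. (x x), ∅), 5↦clo(λx. (x x), ∅)}, K=∅>
step 19: <C=x, E={x↦5}, S={0↦clo(λx. (x x), ∅), 1↦clo(λx. (x x), ∅), 2↦clo(λx. (x x), ∅), 3↦clo(λx. (x x), ∅), 4↦clo(λx. (x x), ∅), 5↦clo(λx. (x x), ∅)}, K=[arg]>
→ 19 transitions taken and the configuration is still not final: no result within 19 steps

Answer: DIVERGES (no final state within 19 steps)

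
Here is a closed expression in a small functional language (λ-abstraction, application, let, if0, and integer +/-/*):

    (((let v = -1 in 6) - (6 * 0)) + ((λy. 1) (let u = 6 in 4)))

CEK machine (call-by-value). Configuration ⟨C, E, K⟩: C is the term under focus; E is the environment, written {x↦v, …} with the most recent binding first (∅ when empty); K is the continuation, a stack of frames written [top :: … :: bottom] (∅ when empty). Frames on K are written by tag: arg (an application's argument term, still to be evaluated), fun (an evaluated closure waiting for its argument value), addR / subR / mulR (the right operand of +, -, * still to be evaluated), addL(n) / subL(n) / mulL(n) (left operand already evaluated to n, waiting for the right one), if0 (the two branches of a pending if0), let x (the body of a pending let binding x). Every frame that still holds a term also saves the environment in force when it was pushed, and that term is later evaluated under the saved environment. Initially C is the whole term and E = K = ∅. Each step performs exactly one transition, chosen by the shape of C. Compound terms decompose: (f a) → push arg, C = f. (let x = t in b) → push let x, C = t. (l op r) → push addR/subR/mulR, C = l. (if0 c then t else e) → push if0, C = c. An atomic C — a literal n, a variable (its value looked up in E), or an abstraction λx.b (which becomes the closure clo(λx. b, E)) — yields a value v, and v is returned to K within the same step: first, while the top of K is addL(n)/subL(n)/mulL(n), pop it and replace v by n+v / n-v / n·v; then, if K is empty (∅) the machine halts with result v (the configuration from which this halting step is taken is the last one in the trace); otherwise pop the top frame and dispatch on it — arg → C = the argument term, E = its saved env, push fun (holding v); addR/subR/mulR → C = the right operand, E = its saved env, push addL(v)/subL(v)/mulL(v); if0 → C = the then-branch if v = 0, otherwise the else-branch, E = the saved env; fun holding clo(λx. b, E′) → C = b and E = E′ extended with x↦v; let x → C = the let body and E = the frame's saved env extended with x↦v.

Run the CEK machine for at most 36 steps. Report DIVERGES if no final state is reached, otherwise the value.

Answer: 7

Machine steps:
0. ⟨C=(((let v = -1 in 6) - (6 * 0)) + ((λy. 1) (let u = 6 in 4))); E=∅; K=∅⟩
1. ⟨C=((let v = -1 in 6) - (6 * 0)); E=∅; K=[addR]⟩
2. ⟨C=(let v = -1 in 6); E=∅; K=[subR :: addR]⟩
3. ⟨C=-1; E=∅; K=[let v :: subR :: addR]⟩
4. ⟨C=6; E={v↦-1}; K=[subR :: addR]⟩
5. ⟨C=(6 * 0); E=∅; K=[subL(6) :: addR]⟩
6. ⟨C=6; E=∅; K=[mulR :: subL(6) :: addR]⟩
7. ⟨C=0; E=∅; K=[mulL(6) :: subL(6) :: addR]⟩
8. ⟨C=((λy. 1) (let u = 6 in 4)); E=∅; K=[addL(6)]⟩
9. ⟨C=(λy. 1); E=∅; K=[arg :: addL(6)]⟩
10. ⟨C=(let u = 6 in 4); E=∅; K=[fun :: addL(6)]⟩
11. ⟨C=6; E=∅; K=[let u :: fun :: addL(6)]⟩
12. ⟨C=4; E={u↦6}; K=[fun :: addL(6)]⟩
13. ⟨C=1; E={y↦4}; K=[addL(6)]⟩
→ final value 7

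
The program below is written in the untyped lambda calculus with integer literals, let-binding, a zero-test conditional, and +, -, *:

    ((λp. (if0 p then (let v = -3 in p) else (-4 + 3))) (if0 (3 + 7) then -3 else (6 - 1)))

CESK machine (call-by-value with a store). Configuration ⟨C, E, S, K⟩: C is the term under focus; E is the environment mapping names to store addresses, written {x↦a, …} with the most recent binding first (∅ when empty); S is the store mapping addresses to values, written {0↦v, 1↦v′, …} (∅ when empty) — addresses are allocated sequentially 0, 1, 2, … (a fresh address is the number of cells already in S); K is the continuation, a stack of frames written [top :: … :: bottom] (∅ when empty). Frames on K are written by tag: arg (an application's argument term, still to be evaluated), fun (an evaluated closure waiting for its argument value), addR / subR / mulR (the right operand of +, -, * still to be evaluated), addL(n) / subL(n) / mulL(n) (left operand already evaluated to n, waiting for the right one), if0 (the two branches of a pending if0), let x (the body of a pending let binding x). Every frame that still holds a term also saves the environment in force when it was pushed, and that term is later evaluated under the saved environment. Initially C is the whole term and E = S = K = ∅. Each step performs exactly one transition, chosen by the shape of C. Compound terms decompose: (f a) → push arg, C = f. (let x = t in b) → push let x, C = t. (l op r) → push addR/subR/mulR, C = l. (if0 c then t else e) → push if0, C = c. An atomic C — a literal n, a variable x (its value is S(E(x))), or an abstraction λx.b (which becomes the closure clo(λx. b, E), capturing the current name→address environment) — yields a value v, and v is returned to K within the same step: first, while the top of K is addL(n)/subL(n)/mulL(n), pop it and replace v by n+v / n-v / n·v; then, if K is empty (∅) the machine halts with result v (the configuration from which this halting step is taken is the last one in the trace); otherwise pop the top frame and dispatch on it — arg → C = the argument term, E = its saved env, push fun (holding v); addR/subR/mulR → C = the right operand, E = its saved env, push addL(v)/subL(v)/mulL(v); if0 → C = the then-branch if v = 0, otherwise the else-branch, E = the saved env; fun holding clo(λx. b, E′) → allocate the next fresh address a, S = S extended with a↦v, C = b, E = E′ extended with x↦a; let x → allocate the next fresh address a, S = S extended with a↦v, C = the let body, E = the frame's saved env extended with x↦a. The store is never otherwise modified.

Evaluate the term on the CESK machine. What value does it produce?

Answer: -1

Machine steps:
0. [C=((λp. (if0 p then (let v = -3 in p) else (-4 + 3))) (if0 (3 + 7) then -3 else (6 - 1))) | E=∅ | S=∅ | K=∅]
1. [C=(λp. (if0 p then (let v = -3 in p) else (-4 + 3))) | E=∅ | S=∅ | K=[arg]]
2. [C=(if0 (3 + 7) then -3 else (6 - 1)) | E=∅ | S=∅ | K=[fun]]
3. [C=(3 + 7) | E=∅ | S=∅ | K=[if0 :: fun]]
4. [C=3 | E=∅ | S=∅ | K=[addR :: if0 :: fun]]
5. [C=7 | E=∅ | S=∅ | K=[addL(3) :: if0 :: fun]]
6. [C=(6 - 1) | E=∅ | S=∅ | K=[fun]]
7. [C=6 | E=∅ | S=∅ | K=[subR :: fun]]
8. [C=1 | E=∅ | S=∅ | K=[subL(6) :: fun]]
9. [C=(if0 p then (let v = -3 in p) else (-4 + 3)) | E={p↦0} | S={0↦5} | K=∅]
10. [C=p | E={p↦0} | S={0↦5} | K=[if0]]
11. [C=(-4 + 3) | E={p↦0} | S={0↦5} | K=∅]
12. [C=-4 | E={p↦0} | S={0↦5} | K=[addR]]
13. [C=3 | E={p↦0} | S={0↦5} | K=[addL(-4)]]
→ final value -1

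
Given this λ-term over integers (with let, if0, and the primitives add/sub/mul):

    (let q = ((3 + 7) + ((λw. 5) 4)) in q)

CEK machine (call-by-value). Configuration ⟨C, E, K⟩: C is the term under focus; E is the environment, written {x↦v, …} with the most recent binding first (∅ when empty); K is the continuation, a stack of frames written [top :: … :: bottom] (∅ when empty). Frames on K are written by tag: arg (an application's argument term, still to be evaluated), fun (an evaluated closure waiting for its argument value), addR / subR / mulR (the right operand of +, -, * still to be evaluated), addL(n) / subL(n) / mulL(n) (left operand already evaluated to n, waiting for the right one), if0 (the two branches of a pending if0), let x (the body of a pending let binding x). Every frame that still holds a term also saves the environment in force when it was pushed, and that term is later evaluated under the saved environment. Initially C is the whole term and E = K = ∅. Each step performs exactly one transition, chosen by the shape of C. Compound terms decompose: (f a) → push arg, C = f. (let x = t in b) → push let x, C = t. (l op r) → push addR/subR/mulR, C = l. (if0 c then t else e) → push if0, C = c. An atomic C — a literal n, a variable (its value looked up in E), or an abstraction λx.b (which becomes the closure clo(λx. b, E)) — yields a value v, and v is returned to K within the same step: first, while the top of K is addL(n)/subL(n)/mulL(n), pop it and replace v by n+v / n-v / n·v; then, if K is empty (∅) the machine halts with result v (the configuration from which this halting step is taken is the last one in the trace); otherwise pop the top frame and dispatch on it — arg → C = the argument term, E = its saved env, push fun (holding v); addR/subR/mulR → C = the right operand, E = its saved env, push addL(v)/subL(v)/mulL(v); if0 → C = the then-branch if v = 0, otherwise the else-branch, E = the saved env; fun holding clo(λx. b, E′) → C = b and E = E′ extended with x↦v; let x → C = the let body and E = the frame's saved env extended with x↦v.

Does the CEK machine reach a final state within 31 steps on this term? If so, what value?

[0] ⟨C=(let q = ((3 + 7) + ((λw. 5) 4)) in q); E=∅; K=∅⟩
[1] ⟨C=((3 + 7) + ((λw. 5) 4)); E=∅; K=[let q]⟩
[2] ⟨C=(3 + 7); E=∅; K=[addR :: let q]⟩
[3] ⟨C=3; E=∅; K=[addR :: addR :: let q]⟩
[4] ⟨C=7; E=∅; K=[addL(3) :: addR :: let q]⟩
[5] ⟨C=((λw. 5) 4); E=∅; K=[addL(10) :: let q]⟩
[6] ⟨C=(λw. 5); E=∅; K=[arg :: addL(10) :: let q]⟩
[7] ⟨C=4; E=∅; K=[fun :: addL(10) :: let q]⟩
[8] ⟨C=5; E={w↦4}; K=[addL(10) :: let q]⟩
[9] ⟨C=q; E={q↦15}; K=∅⟩
→ final value 15

Answer: 15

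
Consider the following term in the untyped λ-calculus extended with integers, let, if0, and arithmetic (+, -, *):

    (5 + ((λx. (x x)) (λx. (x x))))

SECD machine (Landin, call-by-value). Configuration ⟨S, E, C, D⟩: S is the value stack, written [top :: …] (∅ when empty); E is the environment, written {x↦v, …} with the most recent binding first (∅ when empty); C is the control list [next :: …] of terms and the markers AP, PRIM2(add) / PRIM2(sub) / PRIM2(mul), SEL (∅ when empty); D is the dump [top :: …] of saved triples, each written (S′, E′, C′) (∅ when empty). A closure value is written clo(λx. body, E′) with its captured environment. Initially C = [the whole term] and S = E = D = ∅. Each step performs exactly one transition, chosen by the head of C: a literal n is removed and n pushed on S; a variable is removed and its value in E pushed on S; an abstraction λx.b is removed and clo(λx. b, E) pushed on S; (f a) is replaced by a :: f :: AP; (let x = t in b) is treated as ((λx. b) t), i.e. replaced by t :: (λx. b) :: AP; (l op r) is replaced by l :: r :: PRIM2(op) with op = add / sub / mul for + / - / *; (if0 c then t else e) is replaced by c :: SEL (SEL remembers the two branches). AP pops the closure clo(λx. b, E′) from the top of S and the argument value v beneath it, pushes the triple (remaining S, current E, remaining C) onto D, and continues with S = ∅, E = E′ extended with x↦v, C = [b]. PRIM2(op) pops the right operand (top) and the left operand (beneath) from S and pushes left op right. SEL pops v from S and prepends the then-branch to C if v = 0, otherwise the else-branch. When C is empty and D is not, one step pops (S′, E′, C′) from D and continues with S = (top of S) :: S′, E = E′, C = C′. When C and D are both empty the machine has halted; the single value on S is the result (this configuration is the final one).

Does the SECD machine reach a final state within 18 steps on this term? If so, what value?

0. [S=∅ | E=∅ | C=[(5 + ((λx. (x x)) (λx. (x x))))] | D=∅]
1. [S=∅ | E=∅ | C=[5 :: ((λx. (x x)) (λx. (x x))) :: PRIM2(add)] | D=∅]
2. [S=[5] | E=∅ | C=[((λx. (x x)) (λx. (x x))) :: PRIM2(add)] | D=∅]
3. [S=[5] | E=∅ | C=[(λx. (x x)) :: (λx. (x x)) :: AP :: PRIM2(add)] | D=∅]
4. [S=[clo(λx. (x x), ∅) :: 5] | E=∅ | C=[(λx. (x x)) :: AP :: PRIM2(add)] | D=∅]
5. [S=[clo(λx. (x x), ∅) :: clo(λx. (x x), ∅) :: 5] | E=∅ | C=[AP :: PRIM2(add)] | D=∅]
6. [S=∅ | E={x↦clo(λx. (x x), ∅)} | C=[(x x)] | D=[([5], ∅, [PRIM2(add)])]]
7. [S=∅ | E={x↦clo(λx. (x x), ∅)} | C=[x :: x :: AP] | D=[([5], ∅, [PRIM2(add)])]]
8. [S=[clo(λx. (x x), ∅)] | E={x↦clo(λx. (x x), ∅)} | C=[x :: AP] | D=[([5], ∅, [PRIM2(add)])]]
9. [S=[clo(λx. (x x), ∅) :: clo(λx. (x x), ∅)] | E={x↦clo(λx. (x x), ∅)} | C=[AP] | D=[([5], ∅, [PRIM2(add)])]]
10. [S=∅ | E={x↦clo(λx. (x x), ∅)} | C=[(x x)] | D=[(∅, {x↦clo(λx. (x x), ∅)}, ∅) :: ([5], ∅, [PRIM2(add)])]]
11. [S=∅ | E={x↦clo(λx. (x x), ∅)} | C=[x :: x :: AP] | D=[(∅, {x↦clo(λx. (x x), ∅)}, ∅) :: ([5], ∅, [PRIM2(add)])]]
12. [S=[clo(λx. (x x), ∅)] | E={x↦clo(λx. (x x), ∅)} | C=[x :: AP] | D=[(∅, {x↦clo(λx. (x x), ∅)}, ∅) :: ([5], ∅, [PRIM2(add)])]]
13. [S=[clo(λx. (x x), ∅) :: clo(λx. (x x), ∅)] | E={x↦clo(λx. (x x), ∅)} | C=[AP] | D=[(∅, {x↦clo(λx. (x x), ∅)}, ∅) :: ([5], ∅, [PRIM2(add)])]]
14. [S=∅ | E={x↦clo(λx. (x x), ∅)} | C=[(x x)] | D=[(∅, {x↦clo(λx. (x x), ∅)}, ∅) :: (∅, {x↦clo(λx. (x x), ∅)}, ∅) :: ([5], ∅, [PRIM2(add)])]]
15. [S=∅ | E={x↦clo(λx. (x x), ∅)} | C=[x :: x :: AP] | D=[(∅, {x↦clo(λx. (x x), ∅)}, ∅) :: (∅, {x↦clo(λx. (x x), ∅)}, ∅) :: ([5], ∅, [PRIM2(add)])]]
16. [S=[clo(λx. (x x), ∅)] | E={x↦clo(λx. (x x), ∅)} | C=[x :: AP] | D=[(∅, {x↦clo(λx. (x x), ∅)}, ∅) :: (∅, {x↦clo(λx. (x x), ∅)}, ∅) :: ([5], ∅, [PRIM2(add)])]]
17. [S=[clo(λx. (x x), ∅) :: clo(λx. (x x), ∅)] | E={x↦clo(λx. (x x), ∅)} | C=[AP] | D=[(∅, {x↦clo(λx. (x x), ∅)}, ∅) :: (∅, {x↦clo(λx. (x x), ∅)}, ∅) :: ([5], ∅, [PRIM2(add)])]]
18. [S=∅ | E={x↦clo(λx. (x x), ∅)} | C=[(x x)] | D=[(∅, {x↦clo(λx. (x x), ∅)}, ∅) :: (∅, {x↦clo(λx. (x x), ∅)}, ∅) :: (∅, {x↦clo(λx. (x x), ∅)}, ∅) :: ([5], ∅, [PRIM2(add)])]]
→ 18 transitions taken and the configuration is still not final: no result within 18 steps

Answer: DIVERGES (no final state within 18 steps)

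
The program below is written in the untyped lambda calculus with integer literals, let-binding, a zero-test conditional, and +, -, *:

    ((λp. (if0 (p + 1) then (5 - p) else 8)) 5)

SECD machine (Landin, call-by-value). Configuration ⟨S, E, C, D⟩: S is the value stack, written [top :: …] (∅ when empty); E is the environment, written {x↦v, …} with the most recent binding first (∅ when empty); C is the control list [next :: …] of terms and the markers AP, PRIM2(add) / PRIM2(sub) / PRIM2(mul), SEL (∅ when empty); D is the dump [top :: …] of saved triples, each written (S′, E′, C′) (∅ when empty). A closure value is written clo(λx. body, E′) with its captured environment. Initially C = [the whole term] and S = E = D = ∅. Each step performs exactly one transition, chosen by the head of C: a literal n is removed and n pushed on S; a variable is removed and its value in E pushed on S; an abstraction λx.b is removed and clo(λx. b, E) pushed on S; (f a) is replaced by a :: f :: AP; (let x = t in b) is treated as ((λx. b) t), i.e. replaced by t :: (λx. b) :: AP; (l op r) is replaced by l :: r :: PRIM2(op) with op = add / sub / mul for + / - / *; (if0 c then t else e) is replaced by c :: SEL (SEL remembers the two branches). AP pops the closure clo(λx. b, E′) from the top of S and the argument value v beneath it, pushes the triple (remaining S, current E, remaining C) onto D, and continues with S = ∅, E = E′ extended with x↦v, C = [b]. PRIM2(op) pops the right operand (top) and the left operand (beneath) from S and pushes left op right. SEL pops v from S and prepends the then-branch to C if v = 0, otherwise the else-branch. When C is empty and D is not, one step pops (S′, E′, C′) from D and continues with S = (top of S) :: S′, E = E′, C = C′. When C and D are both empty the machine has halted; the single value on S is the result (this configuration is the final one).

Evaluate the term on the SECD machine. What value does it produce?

t=0: ⟨S=∅; E=∅; C=[((λp. (if0 (p + 1) then (5 - p) else 8)) 5)]; D=∅⟩
t=1: ⟨S=∅; E=∅; C=[5 :: (λp. (if0 (p + 1) then (5 - p) else 8)) :: AP]; D=∅⟩
t=2: ⟨S=[5]; E=∅; C=[(λp. (if0 (p + 1) then (5 - p) else 8)) :: AP]; D=∅⟩
t=3: ⟨S=[clo(λp. (if0 (p + 1) then (5 - p) else 8), ∅) :: 5]; E=∅; C=[AP]; D=∅⟩
t=4: ⟨S=∅; E={p↦5}; C=[(if0 (p + 1) then (5 - p) else 8)]; D=[(∅, ∅, ∅)]⟩
t=5: ⟨S=∅; E={p↦5}; C=[(p + 1) :: SEL]; D=[(∅, ∅, ∅)]⟩
t=6: ⟨S=∅; E={p↦5}; C=[p :: 1 :: PRIM2(add) :: SEL]; D=[(∅, ∅, ∅)]⟩
t=7: ⟨S=[5]; E={p↦5}; C=[1 :: PRIM2(add) :: SEL]; D=[(∅, ∅, ∅)]⟩
t=8: ⟨S=[1 :: 5]; E={p↦5}; C=[PRIM2(add) :: SEL]; D=[(∅, ∅, ∅)]⟩
t=9: ⟨S=[6]; E={p↦5}; C=[SEL]; D=[(∅, ∅, ∅)]⟩
t=10: ⟨S=∅; E={p↦5}; C=[8]; D=[(∅, ∅, ∅)]⟩
t=11: ⟨S=[8]; E={p↦5}; C=∅; D=[(∅, ∅, ∅)]⟩
t=12: ⟨S=[8]; E=∅; C=∅; D=∅⟩
→ final value 8

Answer: 8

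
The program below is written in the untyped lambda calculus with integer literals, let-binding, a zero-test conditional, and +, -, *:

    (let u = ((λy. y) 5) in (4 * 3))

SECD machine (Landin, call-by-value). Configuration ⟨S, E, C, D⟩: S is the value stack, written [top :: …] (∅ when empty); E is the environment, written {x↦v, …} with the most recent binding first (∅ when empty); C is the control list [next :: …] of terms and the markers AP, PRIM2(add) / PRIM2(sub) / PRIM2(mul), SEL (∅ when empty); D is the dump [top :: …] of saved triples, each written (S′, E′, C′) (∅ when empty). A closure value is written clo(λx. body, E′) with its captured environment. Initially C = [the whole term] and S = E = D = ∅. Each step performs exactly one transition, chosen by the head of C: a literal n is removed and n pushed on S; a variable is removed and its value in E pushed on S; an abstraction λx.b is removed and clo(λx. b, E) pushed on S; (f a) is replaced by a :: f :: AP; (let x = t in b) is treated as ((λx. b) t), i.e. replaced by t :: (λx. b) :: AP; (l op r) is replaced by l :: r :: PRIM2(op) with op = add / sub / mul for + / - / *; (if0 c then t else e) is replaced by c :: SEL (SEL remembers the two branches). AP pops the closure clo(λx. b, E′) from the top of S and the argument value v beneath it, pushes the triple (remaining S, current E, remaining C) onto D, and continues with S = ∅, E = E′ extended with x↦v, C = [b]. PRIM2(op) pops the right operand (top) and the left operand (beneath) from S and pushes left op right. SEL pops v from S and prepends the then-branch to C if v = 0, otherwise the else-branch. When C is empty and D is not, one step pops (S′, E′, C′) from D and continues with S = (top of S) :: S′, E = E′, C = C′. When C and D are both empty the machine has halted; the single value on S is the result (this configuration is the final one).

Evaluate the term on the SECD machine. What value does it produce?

Answer: 12

Derivation:
t=0: ⟨S=∅; E=∅; C=[(let u = ((λy. y) 5) in (4 * 3))]; D=∅⟩
t=1: ⟨S=∅; E=∅; C=[((λy. y) 5) :: (λu. (4 * 3)) :: AP]; D=∅⟩
t=2: ⟨S=∅; E=∅; C=[5 :: (λy. y) :: AP :: (λu. (4 * 3)) :: AP]; D=∅⟩
t=3: ⟨S=[5]; E=∅; C=[(λy. y) :: AP :: (λu. (4 * 3)) :: AP]; D=∅⟩
t=4: ⟨S=[clo(λy. y, ∅) :: 5]; E=∅; C=[AP :: (λu. (4 * 3)) :: AP]; D=∅⟩
t=5: ⟨S=∅; E={y↦5}; C=[y]; D=[(∅, ∅, [(λu. (4 * 3)) :: AP])]⟩
t=6: ⟨S=[5]; E={y↦5}; C=∅; D=[(∅, ∅, [(λu. (4 * 3)) :: AP])]⟩
t=7: ⟨S=[5]; E=∅; C=[(λu. (4 * 3)) :: AP]; D=∅⟩
t=8: ⟨S=[clo(λu. (4 * 3), ∅) :: 5]; E=∅; C=[AP]; D=∅⟩
t=9: ⟨S=∅; E={u↦5}; C=[(4 * 3)]; D=[(∅, ∅, ∅)]⟩
t=10: ⟨S=∅; E={u↦5}; C=[4 :: 3 :: PRIM2(mul)]; D=[(∅, ∅, ∅)]⟩
t=11: ⟨S=[4]; E={u↦5}; C=[3 :: PRIM2(mul)]; D=[(∅, ∅, ∅)]⟩
t=12: ⟨S=[3 :: 4]; E={u↦5}; C=[PRIM2(mul)]; D=[(∅, ∅, ∅)]⟩
t=13: ⟨S=[12]; E={u↦5}; C=∅; D=[(∅, ∅, ∅)]⟩
t=14: ⟨S=[12]; E=∅; C=∅; D=∅⟩
→ final value 12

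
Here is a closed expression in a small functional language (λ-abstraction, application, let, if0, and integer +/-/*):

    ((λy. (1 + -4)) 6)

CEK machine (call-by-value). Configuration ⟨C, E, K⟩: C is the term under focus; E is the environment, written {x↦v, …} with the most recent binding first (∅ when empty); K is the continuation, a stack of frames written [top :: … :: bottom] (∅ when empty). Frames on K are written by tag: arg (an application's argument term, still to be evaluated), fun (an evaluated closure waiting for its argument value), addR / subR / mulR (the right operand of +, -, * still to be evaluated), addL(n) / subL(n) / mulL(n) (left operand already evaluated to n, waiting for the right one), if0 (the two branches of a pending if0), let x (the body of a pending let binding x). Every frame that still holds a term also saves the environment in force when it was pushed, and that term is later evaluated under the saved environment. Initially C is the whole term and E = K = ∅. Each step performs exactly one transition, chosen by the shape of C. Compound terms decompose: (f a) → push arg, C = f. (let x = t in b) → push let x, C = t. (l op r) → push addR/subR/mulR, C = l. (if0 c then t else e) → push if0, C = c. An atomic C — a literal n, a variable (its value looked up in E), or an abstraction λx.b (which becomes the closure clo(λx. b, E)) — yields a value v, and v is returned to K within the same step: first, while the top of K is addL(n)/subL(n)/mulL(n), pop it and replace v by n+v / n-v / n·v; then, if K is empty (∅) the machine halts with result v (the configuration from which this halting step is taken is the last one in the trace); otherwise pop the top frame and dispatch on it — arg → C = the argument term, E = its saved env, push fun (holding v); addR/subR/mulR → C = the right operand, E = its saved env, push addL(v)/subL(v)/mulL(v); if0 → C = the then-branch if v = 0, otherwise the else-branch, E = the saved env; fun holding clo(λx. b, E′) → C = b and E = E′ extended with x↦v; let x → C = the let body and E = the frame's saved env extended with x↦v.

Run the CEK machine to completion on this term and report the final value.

t=0: ⟨C=((λy. (1 + -4)) 6); E=∅; K=∅⟩
t=1: ⟨C=(λy. (1 + -4)); E=∅; K=[arg]⟩
t=2: ⟨C=6; E=∅; K=[fun]⟩
t=3: ⟨C=(1 + -4); E={y↦6}; K=∅⟩
t=4: ⟨C=1; E={y↦6}; K=[addR]⟩
t=5: ⟨C=-4; E={y↦6}; K=[addL(1)]⟩
→ final value -3

Answer: -3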